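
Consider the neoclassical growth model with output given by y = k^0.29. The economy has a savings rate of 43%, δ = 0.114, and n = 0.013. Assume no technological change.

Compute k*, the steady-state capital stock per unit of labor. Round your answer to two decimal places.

k* = 5.57

In steady state, investment equals break-even investment: s·k^α = (n + δ)·k.
Dividing both sides by k: k^(1−α) = s / (n + δ).
k^0.71 = 0.43 / (0.013 + 0.114) = 0.43 / 0.127 = 3.3858
k* = 3.3858^(1/0.71) ≈ 5.5719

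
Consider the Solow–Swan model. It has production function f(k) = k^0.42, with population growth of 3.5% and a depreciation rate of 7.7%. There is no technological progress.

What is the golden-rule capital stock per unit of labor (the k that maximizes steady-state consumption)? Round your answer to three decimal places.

k_gold ≈ 9.766

The golden rule sets f'(k) = n + δ, i.e. α·k^(α−1) = n + δ.
So k^(1−α) = α / (n + δ) = 0.42 / 0.112 = 3.7500.
k_gold = 3.7500^(1/0.58) ≈ 9.7658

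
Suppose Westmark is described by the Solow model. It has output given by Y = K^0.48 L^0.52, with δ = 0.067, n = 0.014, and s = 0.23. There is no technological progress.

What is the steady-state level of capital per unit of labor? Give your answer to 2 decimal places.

At the steady state, Δk = 0, so s·k^α = (n + δ)·k.
Dividing both sides by k: k^(1−α) = s / (n + δ).
k^0.52 = 0.23 / (0.014 + 0.067) = 0.23 / 0.081 = 2.8395
k* = 2.8395^(1/0.52) ≈ 7.4408

k* ≈ 7.44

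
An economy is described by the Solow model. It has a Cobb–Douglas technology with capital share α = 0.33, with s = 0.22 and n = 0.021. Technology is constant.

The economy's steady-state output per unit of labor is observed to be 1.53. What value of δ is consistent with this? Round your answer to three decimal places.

In steady state, investment equals break-even investment: s·k^α = (n + δ)·k.
Since y* = [s/(n + δ)]^(α/(1−α)), we have s/(n + δ) = (y*)^((1−α)/α) = 1.53^2.0303 = 2.3713.
Therefore n + δ = s / 2.3713 = 0.22 / 2.3713 = 0.0928, so δ = 0.0928 − 0.021 = 0.0718.

δ ≈ 0.072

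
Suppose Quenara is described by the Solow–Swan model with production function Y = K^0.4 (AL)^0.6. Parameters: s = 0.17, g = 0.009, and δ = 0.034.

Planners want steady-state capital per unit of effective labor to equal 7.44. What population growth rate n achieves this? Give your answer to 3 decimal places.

In steady state, investment equals break-even investment: s·k^α = (n + g + δ)·k.
So s / (n + g + δ) = (k*)^(1−α) = 7.44^0.6 = 3.3338.
Therefore n + g + δ = s / 3.3338 = 0.17 / 3.3338 = 0.0510, so n = 0.0510 − 0.043 = 0.0080.

n ≈ 0.008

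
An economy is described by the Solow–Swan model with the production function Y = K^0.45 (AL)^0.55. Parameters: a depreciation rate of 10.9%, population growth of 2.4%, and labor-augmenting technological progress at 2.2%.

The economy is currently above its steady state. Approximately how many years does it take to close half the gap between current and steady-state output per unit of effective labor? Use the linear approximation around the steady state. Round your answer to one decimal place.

t_½ ≈ 8.1 years

Near the steady state the convergence rate is λ = (1 − α)(n + g + δ).
λ = (1 − 0.45) × 0.155 = 0.55 × 0.155 = 0.08525
Half-life = ln 2 / λ = 0.6931 / 0.08525 ≈ 8.13 years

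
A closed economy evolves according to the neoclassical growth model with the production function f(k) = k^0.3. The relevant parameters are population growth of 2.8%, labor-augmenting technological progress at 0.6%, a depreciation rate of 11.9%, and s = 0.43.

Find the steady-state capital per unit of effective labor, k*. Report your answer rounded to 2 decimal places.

k* = 4.38

At the steady state, Δk = 0, so s·k^α = (n + g + δ)·k.
Rearranging, k^(1−α) = s / (n + g + δ).
k^0.7 = 0.43 / (0.028 + 0.006 + 0.119) = 0.43 / 0.153 = 2.8105
k* = 2.8105^(1/0.7) ≈ 4.3764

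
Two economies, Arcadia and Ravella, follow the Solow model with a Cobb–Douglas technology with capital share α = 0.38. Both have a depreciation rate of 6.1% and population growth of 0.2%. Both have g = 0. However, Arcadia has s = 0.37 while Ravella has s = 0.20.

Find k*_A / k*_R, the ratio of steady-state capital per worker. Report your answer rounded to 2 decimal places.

Steady-state k* = [s/(n + δ)]^(1/(1−α)), so the ratio is [ (s_A/(n + δ)_A) / (s_R/(n + δ)_R) ]^1.6129.
s_A/(n + δ)_A = 0.37/0.063 = 5.8730; s_R/(n + δ)_R = 0.20/0.063 = 3.1746.
Ratio = (5.8730/3.1746)^1.6129 = 1.8500^1.6129 ≈ 2.6973

k*_A / k*_R ≈ 2.70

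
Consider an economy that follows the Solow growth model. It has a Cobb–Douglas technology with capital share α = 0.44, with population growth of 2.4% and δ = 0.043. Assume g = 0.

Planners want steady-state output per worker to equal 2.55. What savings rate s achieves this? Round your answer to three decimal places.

s ≈ 0.221

In steady state, investment equals break-even investment: s·k^α = (n + δ)·k.
Since y* = [s/(n + δ)]^(α/(1−α)), we have s/(n + δ) = (y*)^((1−α)/α) = 2.55^1.2727 = 3.2916.
Therefore s = 3.2916 × (n + δ) = 3.2916 × 0.067 = 0.2205.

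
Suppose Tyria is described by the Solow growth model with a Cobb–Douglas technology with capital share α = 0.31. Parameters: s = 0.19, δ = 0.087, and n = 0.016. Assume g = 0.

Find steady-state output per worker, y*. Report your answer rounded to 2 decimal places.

At the steady state, Δk = 0, so s·k^α = (n + δ)·k.
Dividing both sides by k: k^(1−α) = s / (n + δ).
k^0.69 = 0.19 / (0.016 + 0.087) = 0.19 / 0.103 = 1.8447
k* = 1.8447^(1/0.69) ≈ 2.4288
y* = (k*)^α = 2.4288^0.31 ≈ 1.3167

y* = 1.32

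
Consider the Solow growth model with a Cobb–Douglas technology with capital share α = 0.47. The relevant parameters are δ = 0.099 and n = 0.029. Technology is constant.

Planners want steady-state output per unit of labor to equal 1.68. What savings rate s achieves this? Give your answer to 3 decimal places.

In steady state, investment equals break-even investment: s·k^α = (n + δ)·k.
Since y* = [s/(n + δ)]^(α/(1−α)), we have s/(n + δ) = (y*)^((1−α)/α) = 1.68^1.1277 = 1.7951.
Therefore s = 1.7951 × (n + δ) = 1.7951 × 0.128 = 0.2298.

s ≈ 0.230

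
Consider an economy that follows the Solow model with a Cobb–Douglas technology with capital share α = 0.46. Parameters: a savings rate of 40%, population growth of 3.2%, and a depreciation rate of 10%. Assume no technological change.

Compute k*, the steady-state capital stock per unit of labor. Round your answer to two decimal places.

k* ≈ 7.79

At the steady state, Δk = 0, so s·k^α = (n + δ)·k.
Dividing both sides by k: k^(1−α) = s / (n + δ).
k^0.54 = 0.40 / (0.032 + 0.100) = 0.40 / 0.132 = 3.0303
k* = 3.0303^(1/0.54) ≈ 7.7918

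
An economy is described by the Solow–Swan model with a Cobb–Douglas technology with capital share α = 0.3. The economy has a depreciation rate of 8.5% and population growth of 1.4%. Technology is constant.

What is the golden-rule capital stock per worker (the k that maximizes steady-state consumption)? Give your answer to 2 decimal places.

The golden rule sets f'(k) = n + δ, i.e. α·k^(α−1) = n + δ.
So k^(1−α) = α / (n + δ) = 0.3 / 0.099 = 3.0303.
k_gold = 3.0303^(1/0.7) ≈ 4.8735

k_gold ≈ 4.87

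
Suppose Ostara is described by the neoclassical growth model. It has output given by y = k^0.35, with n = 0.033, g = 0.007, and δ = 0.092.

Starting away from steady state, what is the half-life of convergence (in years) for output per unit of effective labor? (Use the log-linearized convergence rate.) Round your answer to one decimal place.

Near the steady state the convergence rate is λ = (1 − α)(n + g + δ).
λ = (1 − 0.35) × 0.132 = 0.65 × 0.132 = 0.0858
Half-life = ln 2 / λ = 0.6931 / 0.0858 ≈ 8.08 years

half-life ≈ 8.1 years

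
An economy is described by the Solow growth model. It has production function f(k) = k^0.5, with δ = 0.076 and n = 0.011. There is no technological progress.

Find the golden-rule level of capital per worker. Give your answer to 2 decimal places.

The golden rule sets f'(k) = n + δ, i.e. α·k^(α−1) = n + δ.
So k^(1−α) = α / (n + δ) = 0.5 / 0.087 = 5.7471.
k_gold = 5.7471^(1/0.5) ≈ 33.0292

k_gold ≈ 33.03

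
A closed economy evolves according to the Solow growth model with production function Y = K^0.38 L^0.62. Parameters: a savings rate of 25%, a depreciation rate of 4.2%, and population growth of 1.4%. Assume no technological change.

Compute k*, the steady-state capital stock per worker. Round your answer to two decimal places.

k* ≈ 11.17

In steady state, investment equals break-even investment: s·k^α = (n + δ)·k.
Rearranging, k^(1−α) = s / (n + δ).
k^0.62 = 0.25 / (0.014 + 0.042) = 0.25 / 0.056 = 4.4643
k* = 4.4643^(1/0.62) ≈ 11.1684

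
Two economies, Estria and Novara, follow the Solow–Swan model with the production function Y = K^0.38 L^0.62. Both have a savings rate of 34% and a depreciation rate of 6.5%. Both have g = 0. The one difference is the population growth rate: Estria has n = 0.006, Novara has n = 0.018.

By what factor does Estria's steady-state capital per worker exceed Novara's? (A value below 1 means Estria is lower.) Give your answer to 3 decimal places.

Steady-state k* = [s/(n + δ)]^(1/(1−α)), so the ratio is [ (s_E/(n + δ)_E) / (s_N/(n + δ)_N) ]^1.6129.
s_E/(n + δ)_E = 0.34/0.071 = 4.7887; s_N/(n + δ)_N = 0.34/0.083 = 4.0964.
Ratio = (4.7887/4.0964)^1.6129 = 1.1690^1.6129 ≈ 1.2864

ratio ≈ 1.286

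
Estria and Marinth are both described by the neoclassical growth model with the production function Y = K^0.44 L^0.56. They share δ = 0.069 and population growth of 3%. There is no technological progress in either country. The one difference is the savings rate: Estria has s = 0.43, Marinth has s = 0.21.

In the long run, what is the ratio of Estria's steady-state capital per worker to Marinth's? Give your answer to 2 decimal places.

Steady-state k* = [s/(n + δ)]^(1/(1−α)), so the ratio is [ (s_E/(n + δ)_E) / (s_M/(n + δ)_M) ]^1.7857.
s_E/(n + δ)_E = 0.43/0.099 = 4.3434; s_M/(n + δ)_M = 0.21/0.099 = 2.1212.
Ratio = (4.3434/2.1212)^1.7857 = 2.0476^1.7857 ≈ 3.5958

k*_E / k*_M ≈ 3.60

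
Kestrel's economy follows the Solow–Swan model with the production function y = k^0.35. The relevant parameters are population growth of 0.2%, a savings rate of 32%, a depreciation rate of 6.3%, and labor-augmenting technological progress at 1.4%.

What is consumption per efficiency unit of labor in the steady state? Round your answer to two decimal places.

c* ≈ 1.44

At the steady state, Δk = 0, so s·k^α = (n + g + δ)·k.
Dividing both sides by k: k^(1−α) = s / (n + g + δ).
k^0.65 = 0.32 / (0.002 + 0.014 + 0.063) = 0.32 / 0.079 = 4.0506
k* = 4.0506^(1/0.65) ≈ 8.6029
y* = (k*)^α = 8.6029^0.35 ≈ 2.1239
c* = (1 − s)·y* = (1 − 0.32) × 2.1239 ≈ 1.4443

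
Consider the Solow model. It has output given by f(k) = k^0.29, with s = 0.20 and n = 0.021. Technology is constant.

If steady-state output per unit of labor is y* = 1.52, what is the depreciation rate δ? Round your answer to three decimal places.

δ ≈ 0.051

In steady state, investment equals break-even investment: s·k^α = (n + δ)·k.
Since y* = [s/(n + δ)]^(α/(1−α)), we have s/(n + δ) = (y*)^((1−α)/α) = 1.52^2.4483 = 2.7875.
Therefore n + δ = s / 2.7875 = 0.20 / 2.7875 = 0.0717, so δ = 0.0717 − 0.021 = 0.0507.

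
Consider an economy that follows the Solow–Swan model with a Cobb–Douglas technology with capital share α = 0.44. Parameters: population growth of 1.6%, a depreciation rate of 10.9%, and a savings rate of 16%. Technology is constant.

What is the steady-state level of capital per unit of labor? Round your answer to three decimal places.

Steady state requires s·f(k) = (n + δ)·k, i.e. s·k^α = (n + δ)·k.
Rearranging, k^(1−α) = s / (n + δ).
k^0.56 = 0.16 / (0.016 + 0.109) = 0.16 / 0.125 = 1.2800
k* = 1.2800^(1/0.56) ≈ 1.5540

k* = 1.554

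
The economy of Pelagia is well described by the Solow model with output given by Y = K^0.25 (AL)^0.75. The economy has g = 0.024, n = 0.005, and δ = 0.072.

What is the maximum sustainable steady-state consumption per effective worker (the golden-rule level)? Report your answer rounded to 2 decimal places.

At the golden rule, f'(k) = n + g + δ, so α·k^(α−1) = n + g + δ and k_gold = (α/(n + g + δ))^(1/(1−α)).
k_gold = (0.25/0.101)^(1/0.75) = 2.4752^1.3333 ≈ 3.3481
c_gold = f(k_gold) − (n + g + δ)·k_gold = 1.3527 − 0.101×3.3481 ≈ 1.0145

c_gold ≈ 1.01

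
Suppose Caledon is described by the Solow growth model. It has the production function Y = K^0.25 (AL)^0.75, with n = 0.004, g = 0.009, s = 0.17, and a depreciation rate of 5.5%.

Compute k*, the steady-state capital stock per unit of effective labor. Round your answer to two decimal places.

k* ≈ 3.39

Steady state requires s·f(k) = (n + g + δ)·k, i.e. s·k^α = (n + g + δ)·k.
Dividing both sides by k: k^(1−α) = s / (n + g + δ).
k^0.75 = 0.17 / (0.004 + 0.009 + 0.055) = 0.17 / 0.068 = 2.5000
k* = 2.5000^(1/0.75) ≈ 3.3930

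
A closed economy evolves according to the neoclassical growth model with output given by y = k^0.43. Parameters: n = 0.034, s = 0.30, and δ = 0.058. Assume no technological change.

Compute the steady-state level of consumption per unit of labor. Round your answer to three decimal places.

At the steady state, Δk = 0, so s·k^α = (n + δ)·k.
Rearranging, k^(1−α) = s / (n + δ).
k^0.57 = 0.30 / (0.034 + 0.058) = 0.30 / 0.092 = 3.2609
k* = 3.2609^(1/0.57) ≈ 7.9541
y* = (k*)^α = 7.9541^0.43 ≈ 2.4392
c* = (1 − s)·y* = (1 − 0.30) × 2.4392 ≈ 1.7074

c* = 1.707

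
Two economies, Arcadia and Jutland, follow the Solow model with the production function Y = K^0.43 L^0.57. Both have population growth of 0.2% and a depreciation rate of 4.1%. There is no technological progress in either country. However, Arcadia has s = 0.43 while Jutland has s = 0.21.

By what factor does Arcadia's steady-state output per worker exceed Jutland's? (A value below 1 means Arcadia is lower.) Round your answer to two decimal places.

y*_A / y*_J ≈ 1.72

Steady-state y* = [s/(n + δ)]^(α/(1−α)), so the ratio is [ (s_A/(n + δ)_A) / (s_J/(n + δ)_J) ]^0.7544.
s_A/(n + δ)_A = 0.43/0.043 = 10.0000; s_J/(n + δ)_J = 0.21/0.043 = 4.8837.
Ratio = (10.0000/4.8837)^0.7544 = 2.0476^0.7544 ≈ 1.7171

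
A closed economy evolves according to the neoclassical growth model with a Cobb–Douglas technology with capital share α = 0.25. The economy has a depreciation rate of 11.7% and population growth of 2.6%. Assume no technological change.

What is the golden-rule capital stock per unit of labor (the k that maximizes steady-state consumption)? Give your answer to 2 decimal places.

The golden rule sets f'(k) = n + δ, i.e. α·k^(α−1) = n + δ.
So k^(1−α) = α / (n + δ) = 0.25 / 0.143 = 1.7483.
k_gold = 1.7483^(1/0.75) ≈ 2.1061

k_gold ≈ 2.11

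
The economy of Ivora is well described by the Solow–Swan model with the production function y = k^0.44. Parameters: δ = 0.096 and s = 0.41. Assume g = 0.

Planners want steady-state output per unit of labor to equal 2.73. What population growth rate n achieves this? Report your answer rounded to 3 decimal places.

n ≈ 0.018

At the steady state, Δk = 0, so s·k^α = (n + δ)·k.
Since y* = [s/(n + δ)]^(α/(1−α)), we have s/(n + δ) = (y*)^((1−α)/α) = 2.73^1.2727 = 3.5901.
Therefore n + δ = s / 3.5901 = 0.41 / 3.5901 = 0.1142, so n = 0.1142 − 0.096 = 0.0182.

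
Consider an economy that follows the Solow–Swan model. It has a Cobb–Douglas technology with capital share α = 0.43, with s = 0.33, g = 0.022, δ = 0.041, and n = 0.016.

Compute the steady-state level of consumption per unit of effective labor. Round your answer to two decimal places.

c* = 1.97

At the steady state, Δk = 0, so s·k^α = (n + g + δ)·k.
Rearranging, k^(1−α) = s / (n + g + δ).
k^0.57 = 0.33 / (0.016 + 0.022 + 0.041) = 0.33 / 0.079 = 4.1772
k* = 4.1772^(1/0.57) ≈ 12.2821
y* = (k*)^α = 12.2821^0.43 ≈ 2.9403
c* = (1 − s)·y* = (1 − 0.33) × 2.9403 ≈ 1.9700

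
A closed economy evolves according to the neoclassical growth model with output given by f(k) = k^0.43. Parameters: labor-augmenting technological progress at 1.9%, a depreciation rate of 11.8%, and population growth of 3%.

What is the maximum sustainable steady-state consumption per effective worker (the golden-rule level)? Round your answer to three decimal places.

c_gold ≈ 1.163

At the golden rule, f'(k) = n + g + δ, so α·k^(α−1) = n + g + δ and k_gold = (α/(n + g + δ))^(1/(1−α)).
k_gold = (0.43/0.167)^(1/0.57) = 2.5749^1.7544 ≈ 5.2558
c_gold = f(k_gold) − (n + g + δ)·k_gold = 2.0411 − 0.167×5.2558 ≈ 1.1634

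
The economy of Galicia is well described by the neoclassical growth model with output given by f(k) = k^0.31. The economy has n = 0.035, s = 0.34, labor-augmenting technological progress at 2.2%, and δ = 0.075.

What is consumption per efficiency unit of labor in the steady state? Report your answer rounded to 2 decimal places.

At the steady state, Δk = 0, so s·k^α = (n + g + δ)·k.
Dividing both sides by k: k^(1−α) = s / (n + g + δ).
k^0.69 = 0.34 / (0.035 + 0.022 + 0.075) = 0.34 / 0.132 = 2.5758
k* = 2.5758^(1/0.69) ≈ 3.9403
y* = (k*)^α = 3.9403^0.31 ≈ 1.5297
c* = (1 − s)·y* = (1 − 0.34) × 1.5297 ≈ 1.0096

c* ≈ 1.01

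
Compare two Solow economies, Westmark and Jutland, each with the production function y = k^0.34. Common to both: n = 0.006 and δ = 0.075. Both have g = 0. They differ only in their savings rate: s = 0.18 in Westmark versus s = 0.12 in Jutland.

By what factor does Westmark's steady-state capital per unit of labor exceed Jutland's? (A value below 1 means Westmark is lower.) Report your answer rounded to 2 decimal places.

k*_W / k*_J ≈ 1.85

Steady-state k* = [s/(n + δ)]^(1/(1−α)), so the ratio is [ (s_W/(n + δ)_W) / (s_J/(n + δ)_J) ]^1.5152.
s_W/(n + δ)_W = 0.18/0.081 = 2.2222; s_J/(n + δ)_J = 0.12/0.081 = 1.4815.
Ratio = (2.2222/1.4815)^1.5152 = 1.5000^1.5152 ≈ 1.8485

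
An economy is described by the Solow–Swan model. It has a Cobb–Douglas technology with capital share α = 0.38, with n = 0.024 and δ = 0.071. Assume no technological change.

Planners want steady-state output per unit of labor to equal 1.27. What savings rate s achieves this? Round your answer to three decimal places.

s ≈ 0.140

At the steady state, Δk = 0, so s·k^α = (n + δ)·k.
Since y* = [s/(n + δ)]^(α/(1−α)), we have s/(n + δ) = (y*)^((1−α)/α) = 1.27^1.6316 = 1.4770.
Therefore s = 1.4770 × (n + δ) = 1.4770 × 0.095 = 0.1403.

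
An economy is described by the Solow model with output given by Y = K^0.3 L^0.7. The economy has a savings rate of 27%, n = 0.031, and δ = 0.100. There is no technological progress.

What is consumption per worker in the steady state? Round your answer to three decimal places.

c* = 0.995

Steady state requires s·f(k) = (n + δ)·k, i.e. s·k^α = (n + δ)·k.
Rearranging, k^(1−α) = s / (n + δ).
k^0.7 = 0.27 / (0.031 + 0.100) = 0.27 / 0.131 = 2.0611
k* = 2.0611^(1/0.7) ≈ 2.8100
y* = (k*)^α = 2.8100^0.3 ≈ 1.3634
c* = (1 − s)·y* = (1 − 0.27) × 1.3634 ≈ 0.9953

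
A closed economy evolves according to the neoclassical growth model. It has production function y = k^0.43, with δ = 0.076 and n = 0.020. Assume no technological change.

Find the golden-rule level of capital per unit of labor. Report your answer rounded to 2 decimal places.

The golden rule sets f'(k) = n + δ, i.e. α·k^(α−1) = n + δ.
So k^(1−α) = α / (n + δ) = 0.43 / 0.096 = 4.4792.
k_gold = 4.4792^(1/0.57) ≈ 13.8822

k_gold ≈ 13.88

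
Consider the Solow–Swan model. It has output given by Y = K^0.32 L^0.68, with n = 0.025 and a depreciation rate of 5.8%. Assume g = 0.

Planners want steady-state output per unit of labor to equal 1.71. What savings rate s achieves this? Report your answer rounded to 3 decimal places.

At the steady state, Δk = 0, so s·k^α = (n + δ)·k.
Since y* = [s/(n + δ)]^(α/(1−α)), we have s/(n + δ) = (y*)^((1−α)/α) = 1.71^2.125 = 3.1269.
Therefore s = 3.1269 × (n + δ) = 3.1269 × 0.083 = 0.2595.

s ≈ 0.260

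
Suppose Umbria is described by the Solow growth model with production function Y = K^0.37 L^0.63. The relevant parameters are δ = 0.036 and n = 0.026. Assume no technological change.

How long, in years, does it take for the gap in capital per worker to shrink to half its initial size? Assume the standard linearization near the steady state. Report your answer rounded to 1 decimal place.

t_½ ≈ 17.7 years

Near the steady state the convergence rate is λ = (1 − α)(n + δ).
λ = (1 − 0.37) × 0.062 = 0.63 × 0.062 = 0.03906
Half-life = ln 2 / λ = 0.6931 / 0.03906 ≈ 17.74 years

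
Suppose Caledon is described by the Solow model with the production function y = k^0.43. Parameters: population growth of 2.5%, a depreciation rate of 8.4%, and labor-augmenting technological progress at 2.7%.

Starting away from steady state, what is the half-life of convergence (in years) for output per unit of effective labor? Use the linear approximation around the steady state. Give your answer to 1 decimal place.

Near the steady state the convergence rate is λ = (1 − α)(n + g + δ).
λ = (1 − 0.43) × 0.136 = 0.57 × 0.136 = 0.07752
Half-life = ln 2 / λ = 0.6931 / 0.07752 ≈ 8.94 years

t_½ ≈ 8.9 years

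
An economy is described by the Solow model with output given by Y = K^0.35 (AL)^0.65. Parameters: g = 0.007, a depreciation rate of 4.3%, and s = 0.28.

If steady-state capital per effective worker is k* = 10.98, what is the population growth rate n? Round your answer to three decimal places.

n ≈ 0.009

In steady state, investment equals break-even investment: s·k^α = (n + g + δ)·k.
So s / (n + g + δ) = (k*)^(1−α) = 10.98^0.65 = 4.7467.
Therefore n + g + δ = s / 4.7467 = 0.28 / 4.7467 = 0.0590, so n = 0.0590 − 0.050 = 0.0090.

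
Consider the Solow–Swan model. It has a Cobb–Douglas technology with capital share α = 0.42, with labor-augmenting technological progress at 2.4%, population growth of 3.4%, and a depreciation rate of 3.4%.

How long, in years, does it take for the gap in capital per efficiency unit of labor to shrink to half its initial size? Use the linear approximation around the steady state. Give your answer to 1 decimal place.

Near the steady state the convergence rate is λ = (1 − α)(n + g + δ).
λ = (1 − 0.42) × 0.092 = 0.58 × 0.092 = 0.05336
Half-life = ln 2 / λ = 0.6931 / 0.05336 ≈ 12.99 years

t_½ ≈ 13.0 years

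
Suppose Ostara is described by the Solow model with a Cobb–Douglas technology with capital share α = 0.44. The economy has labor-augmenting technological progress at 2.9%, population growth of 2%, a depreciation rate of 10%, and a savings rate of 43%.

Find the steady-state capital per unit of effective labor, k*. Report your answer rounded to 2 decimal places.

k* = 6.64

In steady state, investment equals break-even investment: s·k^α = (n + g + δ)·k.
Dividing both sides by k: k^(1−α) = s / (n + g + δ).
k^0.56 = 0.43 / (0.020 + 0.029 + 0.100) = 0.43 / 0.149 = 2.8859
k* = 2.8859^(1/0.56) ≈ 6.6364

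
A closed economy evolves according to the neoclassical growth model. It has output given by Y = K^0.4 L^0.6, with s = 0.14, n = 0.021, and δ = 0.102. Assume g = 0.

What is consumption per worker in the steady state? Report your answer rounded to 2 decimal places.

c* ≈ 0.94

At the steady state, Δk = 0, so s·k^α = (n + δ)·k.
Rearranging, k^(1−α) = s / (n + δ).
k^0.6 = 0.14 / (0.021 + 0.102) = 0.14 / 0.123 = 1.1382
k* = 1.1382^(1/0.6) ≈ 1.2408
y* = (k*)^α = 1.2408^0.4 ≈ 1.0901
c* = (1 − s)·y* = (1 − 0.14) × 1.0901 ≈ 0.9375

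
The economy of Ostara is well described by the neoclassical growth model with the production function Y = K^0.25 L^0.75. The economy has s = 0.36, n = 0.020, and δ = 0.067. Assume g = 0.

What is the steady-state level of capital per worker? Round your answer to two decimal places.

In steady state, investment equals break-even investment: s·k^α = (n + δ)·k.
Dividing both sides by k: k^(1−α) = s / (n + δ).
k^0.75 = 0.36 / (0.020 + 0.067) = 0.36 / 0.087 = 4.1379
k* = 4.1379^(1/0.75) ≈ 6.6431

k* ≈ 6.64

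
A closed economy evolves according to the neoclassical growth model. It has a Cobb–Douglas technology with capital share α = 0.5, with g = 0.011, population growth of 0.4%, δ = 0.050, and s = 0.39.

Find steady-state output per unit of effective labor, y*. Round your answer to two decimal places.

In steady state, investment equals break-even investment: s·k^α = (n + g + δ)·k.
Rearranging, k^(1−α) = s / (n + g + δ).
k^0.5 = 0.39 / (0.004 + 0.011 + 0.050) = 0.39 / 0.065 = 6.0000
k* = 6.0000^(1/0.5) ≈ 36.0000
y* = (k*)^α = 36.0000^0.5 ≈ 6.0000

y* ≈ 6.00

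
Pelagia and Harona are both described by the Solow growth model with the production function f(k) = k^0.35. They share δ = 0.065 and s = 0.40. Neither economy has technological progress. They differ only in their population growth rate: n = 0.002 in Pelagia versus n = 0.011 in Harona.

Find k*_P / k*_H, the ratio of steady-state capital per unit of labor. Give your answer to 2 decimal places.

ratio ≈ 1.21

Steady-state k* = [s/(n + δ)]^(1/(1−α)), so the ratio is [ (s_P/(n + δ)_P) / (s_H/(n + δ)_H) ]^1.5385.
s_P/(n + δ)_P = 0.40/0.067 = 5.9701; s_H/(n + δ)_H = 0.40/0.076 = 5.2632.
Ratio = (5.9701/5.2632)^1.5385 = 1.1343^1.5385 ≈ 1.2139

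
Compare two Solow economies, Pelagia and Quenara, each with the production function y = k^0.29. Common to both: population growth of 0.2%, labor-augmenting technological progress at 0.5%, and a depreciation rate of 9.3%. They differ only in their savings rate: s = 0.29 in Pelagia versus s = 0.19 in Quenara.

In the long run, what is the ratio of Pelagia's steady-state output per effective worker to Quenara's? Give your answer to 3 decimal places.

Steady-state y* = [s/(n + g + δ)]^(α/(1−α)), so the ratio is [ (s_P/(n + g + δ)_P) / (s_Q/(n + g + δ)_Q) ]^0.4085.
s_P/(n + g + δ)_P = 0.29/0.100 = 2.9000; s_Q/(n + g + δ)_Q = 0.19/0.100 = 1.9000.
Ratio = (2.9000/1.9000)^0.4085 = 1.5263^0.4085 ≈ 1.1885

y*_P / y*_Q ≈ 1.189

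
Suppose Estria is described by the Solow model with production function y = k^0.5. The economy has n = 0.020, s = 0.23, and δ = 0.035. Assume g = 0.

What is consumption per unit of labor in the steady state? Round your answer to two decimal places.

At the steady state, Δk = 0, so s·k^α = (n + δ)·k.
Dividing both sides by k: k^(1−α) = s / (n + δ).
k^0.5 = 0.23 / (0.020 + 0.035) = 0.23 / 0.055 = 4.1818
k* = 4.1818^(1/0.5) ≈ 17.4875
y* = (k*)^α = 17.4875^0.5 ≈ 4.1818
c* = (1 − s)·y* = (1 − 0.23) × 4.1818 ≈ 3.2200

c* = 3.22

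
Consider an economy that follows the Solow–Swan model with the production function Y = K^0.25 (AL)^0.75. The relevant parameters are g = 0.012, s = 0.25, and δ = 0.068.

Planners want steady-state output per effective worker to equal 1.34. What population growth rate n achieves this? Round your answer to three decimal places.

Steady state requires s·f(k) = (n + g + δ)·k, i.e. s·k^α = (n + g + δ)·k.
Since y* = [s/(n + g + δ)]^(α/(1−α)), we have s/(n + g + δ) = (y*)^((1−α)/α) = 1.34^3 = 2.4061.
Therefore n + g + δ = s / 2.4061 = 0.25 / 2.4061 = 0.1039, so n = 0.1039 − 0.080 = 0.0239.

n ≈ 0.024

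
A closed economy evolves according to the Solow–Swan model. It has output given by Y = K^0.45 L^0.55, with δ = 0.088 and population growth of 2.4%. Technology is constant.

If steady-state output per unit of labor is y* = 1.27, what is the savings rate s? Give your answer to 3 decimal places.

In steady state, investment equals break-even investment: s·k^α = (n + δ)·k.
Since y* = [s/(n + δ)]^(α/(1−α)), we have s/(n + δ) = (y*)^((1−α)/α) = 1.27^1.2222 = 1.3393.
Therefore s = 1.3393 × (n + δ) = 1.3393 × 0.112 = 0.1500.

s ≈ 0.150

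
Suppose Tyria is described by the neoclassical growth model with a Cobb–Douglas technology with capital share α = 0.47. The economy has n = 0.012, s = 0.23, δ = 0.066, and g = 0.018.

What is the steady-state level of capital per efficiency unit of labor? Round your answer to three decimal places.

k* = 5.199

In steady state, investment equals break-even investment: s·k^α = (n + g + δ)·k.
Dividing both sides by k: k^(1−α) = s / (n + g + δ).
k^0.53 = 0.23 / (0.012 + 0.018 + 0.066) = 0.23 / 0.096 = 2.3958
k* = 2.3958^(1/0.53) ≈ 5.1993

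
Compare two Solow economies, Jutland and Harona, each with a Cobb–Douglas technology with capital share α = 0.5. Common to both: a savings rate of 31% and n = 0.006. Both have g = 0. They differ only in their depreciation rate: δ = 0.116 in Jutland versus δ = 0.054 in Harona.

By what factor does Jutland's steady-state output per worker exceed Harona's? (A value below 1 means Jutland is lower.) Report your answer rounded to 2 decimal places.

y*_J / y*_H ≈ 0.49

Steady-state y* = [s/(n + δ)]^(α/(1−α)), so the ratio is [ (s_J/(n + δ)_J) / (s_H/(n + δ)_H) ]^1.
s_J/(n + δ)_J = 0.31/0.122 = 2.5410; s_H/(n + δ)_H = 0.31/0.060 = 5.1667.
Ratio = (2.5410/5.1667)^1 = 0.4918^1 ≈ 0.4918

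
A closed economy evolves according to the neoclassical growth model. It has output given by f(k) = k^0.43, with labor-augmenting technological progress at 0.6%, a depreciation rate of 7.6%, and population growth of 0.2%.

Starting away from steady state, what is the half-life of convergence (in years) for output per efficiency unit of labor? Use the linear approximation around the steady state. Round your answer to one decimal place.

about 14.5 years

Near the steady state the convergence rate is λ = (1 − α)(n + g + δ).
λ = (1 − 0.43) × 0.084 = 0.57 × 0.084 = 0.04788
Half-life = ln 2 / λ = 0.6931 / 0.04788 ≈ 14.48 years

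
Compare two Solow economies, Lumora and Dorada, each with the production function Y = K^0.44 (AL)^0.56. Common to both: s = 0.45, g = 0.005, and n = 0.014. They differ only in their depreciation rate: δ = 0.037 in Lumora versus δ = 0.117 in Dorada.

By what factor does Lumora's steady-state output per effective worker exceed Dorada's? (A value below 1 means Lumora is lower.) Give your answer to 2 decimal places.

Steady-state y* = [s/(n + g + δ)]^(α/(1−α)), so the ratio is [ (s_L/(n + g + δ)_L) / (s_D/(n + g + δ)_D) ]^0.7857.
s_L/(n + g + δ)_L = 0.45/0.056 = 8.0357; s_D/(n + g + δ)_D = 0.45/0.136 = 3.3088.
Ratio = (8.0357/3.3088)^0.7857 = 2.4286^0.7857 ≈ 2.0080

ratio ≈ 2.01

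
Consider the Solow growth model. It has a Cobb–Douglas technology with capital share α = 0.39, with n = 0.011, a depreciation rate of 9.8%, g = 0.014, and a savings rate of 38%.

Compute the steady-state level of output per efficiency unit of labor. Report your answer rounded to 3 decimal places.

At the steady state, Δk = 0, so s·k^α = (n + g + δ)·k.
Dividing both sides by k: k^(1−α) = s / (n + g + δ).
k^0.61 = 0.38 / (0.011 + 0.014 + 0.098) = 0.38 / 0.123 = 3.0894
k* = 3.0894^(1/0.61) ≈ 6.3544
y* = (k*)^α = 6.3544^0.39 ≈ 2.0568

y* = 2.057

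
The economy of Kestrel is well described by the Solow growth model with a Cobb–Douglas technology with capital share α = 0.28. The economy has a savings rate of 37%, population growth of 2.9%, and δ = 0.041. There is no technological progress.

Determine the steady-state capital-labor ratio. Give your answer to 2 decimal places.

In steady state, investment equals break-even investment: s·k^α = (n + δ)·k.
Rearranging, k^(1−α) = s / (n + δ).
k^0.72 = 0.37 / (0.029 + 0.041) = 0.37 / 0.070 = 5.2857
k* = 5.2857^(1/0.72) ≈ 10.0997

k* ≈ 10.10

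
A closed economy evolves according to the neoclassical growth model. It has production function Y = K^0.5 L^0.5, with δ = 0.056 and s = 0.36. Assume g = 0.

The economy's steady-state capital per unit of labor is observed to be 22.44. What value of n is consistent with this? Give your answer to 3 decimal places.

Steady state requires s·f(k) = (n + δ)·k, i.e. s·k^α = (n + δ)·k.
So s / (n + δ) = (k*)^(1−α) = 22.44^0.5 = 4.7371.
Therefore n + δ = s / 4.7371 = 0.36 / 4.7371 = 0.0760, so n = 0.0760 − 0.056 = 0.0200.

n ≈ 0.020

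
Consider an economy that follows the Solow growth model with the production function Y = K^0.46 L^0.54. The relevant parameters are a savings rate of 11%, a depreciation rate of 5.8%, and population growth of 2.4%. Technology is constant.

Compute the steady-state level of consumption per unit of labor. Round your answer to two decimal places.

In steady state, investment equals break-even investment: s·k^α = (n + δ)·k.
Rearranging, k^(1−α) = s / (n + δ).
k^0.54 = 0.11 / (0.024 + 0.058) = 0.11 / 0.082 = 1.3415
k* = 1.3415^(1/0.54) ≈ 1.7230
y* = (k*)^α = 1.7230^0.46 ≈ 1.2844
c* = (1 − s)·y* = (1 − 0.11) × 1.2844 ≈ 1.1431

c* ≈ 1.14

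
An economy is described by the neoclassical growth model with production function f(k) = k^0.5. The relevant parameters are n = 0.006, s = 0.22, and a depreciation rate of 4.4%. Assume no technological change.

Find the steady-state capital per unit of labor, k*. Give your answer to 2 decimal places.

k* = 19.36

In steady state, investment equals break-even investment: s·k^α = (n + δ)·k.
Rearranging, k^(1−α) = s / (n + δ).
k^0.5 = 0.22 / (0.006 + 0.044) = 0.22 / 0.050 = 4.4000
k* = 4.4000^(1/0.5) ≈ 19.3600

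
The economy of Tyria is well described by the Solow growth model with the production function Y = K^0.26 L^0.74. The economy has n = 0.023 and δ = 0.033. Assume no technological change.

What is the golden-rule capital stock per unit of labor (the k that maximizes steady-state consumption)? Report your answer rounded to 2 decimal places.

The golden rule sets f'(k) = n + δ, i.e. α·k^(α−1) = n + δ.
So k^(1−α) = α / (n + δ) = 0.26 / 0.056 = 4.6429.
k_gold = 4.6429^(1/0.74) ≈ 7.9628

k_gold ≈ 7.96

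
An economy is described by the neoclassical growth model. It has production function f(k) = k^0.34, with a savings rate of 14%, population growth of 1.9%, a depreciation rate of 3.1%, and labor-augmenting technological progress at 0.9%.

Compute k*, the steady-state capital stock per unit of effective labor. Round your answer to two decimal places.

Steady state requires s·f(k) = (n + g + δ)·k, i.e. s·k^α = (n + g + δ)·k.
Rearranging, k^(1−α) = s / (n + g + δ).
k^0.66 = 0.14 / (0.019 + 0.009 + 0.031) = 0.14 / 0.059 = 2.3729
k* = 2.3729^(1/0.66) ≈ 3.7034

k* ≈ 3.70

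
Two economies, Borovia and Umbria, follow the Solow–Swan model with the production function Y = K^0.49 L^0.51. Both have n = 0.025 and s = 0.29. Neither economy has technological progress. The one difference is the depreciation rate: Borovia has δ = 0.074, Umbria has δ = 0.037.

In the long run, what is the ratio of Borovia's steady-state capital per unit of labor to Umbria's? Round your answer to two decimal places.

Steady-state k* = [s/(n + δ)]^(1/(1−α)), so the ratio is [ (s_B/(n + δ)_B) / (s_U/(n + δ)_U) ]^1.9608.
s_B/(n + δ)_B = 0.29/0.099 = 2.9293; s_U/(n + δ)_U = 0.29/0.062 = 4.6774.
Ratio = (2.9293/4.6774)^1.9608 = 0.6263^1.9608 ≈ 0.3995

k*_B / k*_U ≈ 0.40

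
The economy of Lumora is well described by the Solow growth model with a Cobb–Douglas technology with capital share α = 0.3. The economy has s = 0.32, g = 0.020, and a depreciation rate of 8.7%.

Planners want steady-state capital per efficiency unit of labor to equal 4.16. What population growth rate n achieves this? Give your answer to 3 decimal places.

In steady state, investment equals break-even investment: s·k^α = (n + g + δ)·k.
So s / (n + g + δ) = (k*)^(1−α) = 4.16^0.7 = 2.7125.
Therefore n + g + δ = s / 2.7125 = 0.32 / 2.7125 = 0.1180, so n = 0.1180 − 0.107 = 0.0110.

n ≈ 0.011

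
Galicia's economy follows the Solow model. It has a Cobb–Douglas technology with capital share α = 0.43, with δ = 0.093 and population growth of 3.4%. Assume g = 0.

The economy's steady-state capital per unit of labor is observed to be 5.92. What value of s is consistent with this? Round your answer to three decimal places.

In steady state, investment equals break-even investment: s·k^α = (n + δ)·k.
So s / (n + δ) = (k*)^(1−α) = 5.92^0.57 = 2.7556.
Therefore s = 2.7556 × (n + δ) = 2.7556 × 0.127 = 0.3500.

s ≈ 0.350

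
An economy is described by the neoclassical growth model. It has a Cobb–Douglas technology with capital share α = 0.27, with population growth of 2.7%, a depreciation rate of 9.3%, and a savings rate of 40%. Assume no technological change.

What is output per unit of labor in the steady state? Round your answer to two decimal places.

y* = 1.56

In steady state, investment equals break-even investment: s·k^α = (n + δ)·k.
Dividing both sides by k: k^(1−α) = s / (n + δ).
k^0.73 = 0.40 / (0.027 + 0.093) = 0.40 / 0.120 = 3.3333
k* = 3.3333^(1/0.73) ≈ 5.2031
y* = (k*)^α = 5.2031^0.27 ≈ 1.5610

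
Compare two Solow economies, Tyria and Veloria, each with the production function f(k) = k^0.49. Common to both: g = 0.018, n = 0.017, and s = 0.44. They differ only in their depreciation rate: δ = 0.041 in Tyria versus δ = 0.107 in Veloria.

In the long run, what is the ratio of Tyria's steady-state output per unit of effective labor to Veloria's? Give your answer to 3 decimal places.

Steady-state y* = [s/(n + g + δ)]^(α/(1−α)), so the ratio is [ (s_T/(n + g + δ)_T) / (s_V/(n + g + δ)_V) ]^0.9608.
s_T/(n + g + δ)_T = 0.44/0.076 = 5.7895; s_V/(n + g + δ)_V = 0.44/0.142 = 3.0986.
Ratio = (5.7895/3.0986)^0.9608 = 1.8684^0.9608 ≈ 1.8232

ratio ≈ 1.823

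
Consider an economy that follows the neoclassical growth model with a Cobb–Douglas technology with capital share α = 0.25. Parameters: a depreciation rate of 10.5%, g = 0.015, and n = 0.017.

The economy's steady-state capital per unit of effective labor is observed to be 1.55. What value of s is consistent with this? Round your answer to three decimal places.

In steady state, investment equals break-even investment: s·k^α = (n + g + δ)·k.
So s / (n + g + δ) = (k*)^(1−α) = 1.55^0.75 = 1.3891.
Therefore s = 1.3891 × (n + g + δ) = 1.3891 × 0.137 = 0.1903.

s ≈ 0.190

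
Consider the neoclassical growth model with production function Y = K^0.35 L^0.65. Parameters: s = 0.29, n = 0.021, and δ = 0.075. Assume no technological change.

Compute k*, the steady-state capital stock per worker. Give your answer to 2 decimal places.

k* ≈ 5.48

In steady state, investment equals break-even investment: s·k^α = (n + δ)·k.
Rearranging, k^(1−α) = s / (n + δ).
k^0.65 = 0.29 / (0.021 + 0.075) = 0.29 / 0.096 = 3.0208
k* = 3.0208^(1/0.65) ≈ 5.4783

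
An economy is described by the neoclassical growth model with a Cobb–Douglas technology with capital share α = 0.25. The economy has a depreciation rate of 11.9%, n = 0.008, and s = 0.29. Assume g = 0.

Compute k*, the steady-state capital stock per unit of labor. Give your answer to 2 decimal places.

k* = 3.01

In steady state, investment equals break-even investment: s·k^α = (n + δ)·k.
Dividing both sides by k: k^(1−α) = s / (n + δ).
k^0.75 = 0.29 / (0.008 + 0.119) = 0.29 / 0.127 = 2.2835
k* = 2.2835^(1/0.75) ≈ 3.0070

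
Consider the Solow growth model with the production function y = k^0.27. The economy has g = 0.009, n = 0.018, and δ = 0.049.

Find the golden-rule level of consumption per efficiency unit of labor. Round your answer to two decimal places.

At the golden rule, f'(k) = n + g + δ, so α·k^(α−1) = n + g + δ and k_gold = (α/(n + g + δ))^(1/(1−α)).
k_gold = (0.27/0.076)^(1/0.73) = 3.5526^1.3699 ≈ 5.6780
c_gold = f(k_gold) − (n + g + δ)·k_gold = 1.5982 − 0.076×5.6780 ≈ 1.1667

c_gold ≈ 1.17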